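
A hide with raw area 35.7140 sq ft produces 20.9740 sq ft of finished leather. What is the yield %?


Formula: Yield = finished / raw * 100
Substituting: Yield = 20.9740 / 35.7140 * 100
Result: 58.7277 %


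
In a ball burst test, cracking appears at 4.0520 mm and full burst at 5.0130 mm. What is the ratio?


Formula: Ratio = crack / burst
Substituting: Ratio = 4.0520 / 5.0130
Result: 0.8083


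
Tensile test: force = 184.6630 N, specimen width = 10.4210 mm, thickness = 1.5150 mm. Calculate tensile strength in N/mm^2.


Formula: TS = force / (width * thickness)
Substituting: TS = 184.6630 / (10.4210 * 1.5150)
Result: 11.6966 N/mm^2


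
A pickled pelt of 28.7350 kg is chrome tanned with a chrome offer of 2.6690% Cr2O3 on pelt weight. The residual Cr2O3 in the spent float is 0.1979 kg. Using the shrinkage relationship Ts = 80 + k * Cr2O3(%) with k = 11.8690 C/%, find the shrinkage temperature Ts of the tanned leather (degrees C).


Offered = pelt * offer_pct / 100 = 28.7350 * 2.6690 / 100 = 0.7669 kg
Uptake = offered - residual = 0.7669 - 0.1979 = 0.5690 kg
Cr2O3% on pelt = uptake / pelt * 100 = 0.5690 / 28.7350 * 100 = 1.9803 %
Ts = 80 + k * Cr2O3% = 80 + 11.8690 * 1.9803 = 103.5041 C


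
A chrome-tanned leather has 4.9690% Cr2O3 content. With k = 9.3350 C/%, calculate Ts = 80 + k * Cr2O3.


Formula: Ts = 80 + k * Cr2O3
Substituting: Ts = 80 + 9.3350 * 4.9690
Result: 126.3856 C


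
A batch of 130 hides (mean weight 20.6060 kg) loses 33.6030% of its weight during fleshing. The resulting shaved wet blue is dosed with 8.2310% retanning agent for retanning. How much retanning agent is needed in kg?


Total_raw = N * avg_wt = 130 * 20.6060 = 2678.7800 kg
Substrate = Total_raw * (1 - loss/100) = 2678.7800 * (1 - 33.6030/100) = 1778.6296 kg
Retan = Substrate * pct / 100 = 1778.6296 * 8.2310 / 100 = 146.3990 kg


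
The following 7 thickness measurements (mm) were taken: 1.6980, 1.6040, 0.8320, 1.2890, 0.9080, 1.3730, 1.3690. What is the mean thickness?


Formula: Average = sum / n
Substituting: Average = 9.0730 / 7
Result: 1.2961 mm


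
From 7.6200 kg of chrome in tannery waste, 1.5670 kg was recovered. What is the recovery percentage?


Formula: Recovery = recovered / input * 100
Substituting: Recovery = 1.5670 / 7.6200 * 100
Result: 20.5643 %


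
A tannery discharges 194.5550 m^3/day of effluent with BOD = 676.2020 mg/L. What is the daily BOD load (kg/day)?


Formula: BOD_load = volume * conc / 1000
Substituting: BOD_load = 194.5550 * 676.2020 / 1000
Result: 131.5585 kg/day


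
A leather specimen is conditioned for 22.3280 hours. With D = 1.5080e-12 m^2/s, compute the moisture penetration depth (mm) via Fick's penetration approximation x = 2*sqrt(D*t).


t = 22.3280 hr * 3600 = 80380.8000 s
D * t = 1.5080e-12 * 80380.8000 = 1.2121e-07
x = 2 * sqrt(D*t) = 2 * sqrt(1.2121e-07) = 6.9632e-04 m = 0.6963 mm


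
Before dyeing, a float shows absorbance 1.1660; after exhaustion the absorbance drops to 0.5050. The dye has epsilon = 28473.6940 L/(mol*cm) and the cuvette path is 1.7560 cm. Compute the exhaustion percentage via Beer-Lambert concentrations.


c_initial = A_i / (epsilon * l) = 1.1660 / (28473.6940 * 1.7560) = 2.3320e-05 mol/L
c_final = A_f / (epsilon * l) = 0.5050 / (28473.6940 * 1.7560) = 1.0100e-05 mol/L
Exhaustion = (c_initial - c_final) / c_initial * 100 = (2.3320e-05 - 1.0100e-05) / 2.3320e-05 * 100 = 56.6895 %


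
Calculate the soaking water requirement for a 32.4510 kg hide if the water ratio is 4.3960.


Formula: Water = hide_weight * ratio
Substituting: Water = 32.4510 * 4.3960
Result: 142.6546 kg


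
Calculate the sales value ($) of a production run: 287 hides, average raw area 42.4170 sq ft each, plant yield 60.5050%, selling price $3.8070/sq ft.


Raw_total = N * avg_area = 287 * 42.4170 = 12173.6790 sq ft
Finished = Raw_total * yield / 100 = 12173.6790 * 60.5050 / 100 = 7365.6845 sq ft
Value = Finished * price = 7365.6845 * 3.8070 = 28041.1608 $


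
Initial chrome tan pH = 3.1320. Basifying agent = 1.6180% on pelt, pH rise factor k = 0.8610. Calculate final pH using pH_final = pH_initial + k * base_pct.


Formula: pH_final = pH_initial + k * base_pct
Substituting: pH_final = 3.1320 + 0.8610 * 1.6180
Result: 4.5251


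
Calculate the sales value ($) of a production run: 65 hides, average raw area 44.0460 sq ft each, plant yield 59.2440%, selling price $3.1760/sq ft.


Raw_total = N * avg_area = 65 * 44.0460 = 2862.9900 sq ft
Finished = Raw_total * yield / 100 = 2862.9900 * 59.2440 / 100 = 1696.1498 sq ft
Value = Finished * price = 1696.1498 * 3.1760 = 5386.9718 $


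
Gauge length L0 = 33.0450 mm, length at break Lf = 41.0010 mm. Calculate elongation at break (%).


Formula: Elongation = (Lf - L0) / L0 * 100
Substituting: Elongation = (41.0010 - 33.0450) / 33.0450 * 100
Result: 24.0763 %


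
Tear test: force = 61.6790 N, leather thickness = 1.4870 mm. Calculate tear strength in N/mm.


Formula: Tear strength = force / thickness
Substituting: Tear strength = 61.6790 / 1.4870
Result: 41.4788 N/mm


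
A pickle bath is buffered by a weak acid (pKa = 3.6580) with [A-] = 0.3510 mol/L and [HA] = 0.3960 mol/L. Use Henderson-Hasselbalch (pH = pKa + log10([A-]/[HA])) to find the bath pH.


ratio = [A-] / [HA] = 0.3510 / 0.3960 = 0.8864
log10(ratio) = -0.0523881
pH = pKa + log10(ratio) = 3.6580 - 0.0523881 = 3.6056


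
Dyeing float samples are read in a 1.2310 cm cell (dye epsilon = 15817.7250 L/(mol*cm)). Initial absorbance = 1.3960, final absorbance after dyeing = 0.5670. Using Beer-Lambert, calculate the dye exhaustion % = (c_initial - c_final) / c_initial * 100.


c_initial = A_i / (epsilon * l) = 1.3960 / (15817.7250 * 1.2310) = 7.1694e-05 mol/L
c_final = A_f / (epsilon * l) = 0.5670 / (15817.7250 * 1.2310) = 2.9119e-05 mol/L
Exhaustion = (c_initial - c_final) / c_initial * 100 = (7.1694e-05 - 2.9119e-05) / 7.1694e-05 * 100 = 59.3840 %


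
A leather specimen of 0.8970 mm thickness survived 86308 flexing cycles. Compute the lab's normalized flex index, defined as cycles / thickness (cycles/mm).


Formula: Index = cycles / thickness
Substituting: Index = 86308 / 0.8970
Result: 96218.5061 cycles/mm


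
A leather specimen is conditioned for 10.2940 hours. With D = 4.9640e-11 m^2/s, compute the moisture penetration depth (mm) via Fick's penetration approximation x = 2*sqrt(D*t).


t = 10.2940 hr * 3600 = 37058.4000 s
D * t = 4.9640e-11 * 37058.4000 = 1.8396e-06
x = 2 * sqrt(D*t) = 2 * sqrt(1.8396e-06) = 0.00271262 m = 2.7126 mm


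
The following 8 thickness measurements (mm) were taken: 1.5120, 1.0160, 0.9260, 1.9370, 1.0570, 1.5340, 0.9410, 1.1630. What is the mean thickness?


Formula: Average = sum / n
Substituting: Average = 10.0860 / 8
Result: 1.2608 mm


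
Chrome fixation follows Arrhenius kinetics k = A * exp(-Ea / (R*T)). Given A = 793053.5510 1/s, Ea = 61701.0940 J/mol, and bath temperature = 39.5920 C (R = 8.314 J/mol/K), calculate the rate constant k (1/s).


T_K = T_C + 273.15 = 39.5920 + 273.15 = 312.7420 K
exponent = -Ea / (R * T_K) = -61701.0940 / (8.314 * 312.7420) = -23.7299
k = A * exp(exponent) = 793053.5510 * exp(-23.7299) = 3.9221e-05 1/s


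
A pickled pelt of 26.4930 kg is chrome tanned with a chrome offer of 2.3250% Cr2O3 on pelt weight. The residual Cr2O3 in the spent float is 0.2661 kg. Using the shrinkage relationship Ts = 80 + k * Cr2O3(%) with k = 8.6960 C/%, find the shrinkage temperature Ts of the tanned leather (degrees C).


Offered = pelt * offer_pct / 100 = 26.4930 * 2.3250 / 100 = 0.6160 kg
Uptake = offered - residual = 0.6160 - 0.2661 = 0.3499 kg
Cr2O3% on pelt = uptake / pelt * 100 = 0.3499 / 26.4930 * 100 = 1.3206 %
Ts = 80 + k * Cr2O3% = 80 + 8.6960 * 1.3206 = 91.4838 C


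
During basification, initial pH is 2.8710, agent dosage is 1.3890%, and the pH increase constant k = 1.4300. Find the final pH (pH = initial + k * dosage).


Formula: pH_final = pH_initial + k * base_pct
Substituting: pH_final = 2.8710 + 1.4300 * 1.3890
Result: 4.8573


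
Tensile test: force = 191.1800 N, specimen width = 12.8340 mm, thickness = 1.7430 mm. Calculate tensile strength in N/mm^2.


Formula: TS = force / (width * thickness)
Substituting: TS = 191.1800 / (12.8340 * 1.7430)
Result: 8.5464 N/mm^2


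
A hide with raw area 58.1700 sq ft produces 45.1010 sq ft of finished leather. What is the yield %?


Formula: Yield = finished / raw * 100
Substituting: Yield = 45.1010 / 58.1700 * 100
Result: 77.5331 %


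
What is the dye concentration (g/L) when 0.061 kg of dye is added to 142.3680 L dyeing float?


Formula: Conc = dye_mass(kg) / volume(L) * 1000
Substituting: Conc = 0.061 / 142.3680 * 1000
Result: 0.4285 g/L


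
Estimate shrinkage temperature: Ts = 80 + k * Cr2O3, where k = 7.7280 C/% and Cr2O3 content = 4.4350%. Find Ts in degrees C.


Formula: Ts = 80 + k * Cr2O3
Substituting: Ts = 80 + 7.7280 * 4.4350
Result: 114.2737 C


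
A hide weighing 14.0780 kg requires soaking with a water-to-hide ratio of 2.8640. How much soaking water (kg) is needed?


Formula: Water = hide_weight * ratio
Substituting: Water = 14.0780 * 2.8640
Result: 40.3194 kg


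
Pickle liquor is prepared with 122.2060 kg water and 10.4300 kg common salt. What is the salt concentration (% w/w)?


Formula: Conc = salt / (water + salt) * 100
Substituting: Conc = 10.4300 / (122.2060 + 10.4300) * 100
Result: 7.8636 %


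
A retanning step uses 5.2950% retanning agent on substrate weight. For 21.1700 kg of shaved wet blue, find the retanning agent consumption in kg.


Formula: Retan = substrate * pct / 100
Substituting: Retan = 21.1700 * 5.2950 / 100
Result: 1.1210 kg


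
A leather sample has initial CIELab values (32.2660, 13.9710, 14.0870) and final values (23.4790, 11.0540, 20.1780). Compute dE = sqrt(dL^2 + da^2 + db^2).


dL = -8.7870, da = -2.9170, db = 6.0910
dE = sqrt((-8.7870)^2 + (-2.9170)^2 + 6.0910^2) = 11.0824


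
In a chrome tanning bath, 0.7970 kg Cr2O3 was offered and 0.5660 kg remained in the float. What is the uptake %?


Formula: Uptake = (offered - residual) / offered * 100
Substituting: Uptake = (0.7970 - 0.5660) / 0.7970 * 100
Result: 28.9837 %


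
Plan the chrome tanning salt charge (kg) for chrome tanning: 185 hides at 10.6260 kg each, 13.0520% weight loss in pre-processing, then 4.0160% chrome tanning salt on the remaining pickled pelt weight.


Total_raw = N * avg_wt = 185 * 10.6260 = 1965.8100 kg
Substrate = Total_raw * (1 - loss/100) = 1965.8100 * (1 - 13.0520/100) = 1709.2325 kg
Chrome = Substrate * pct / 100 = 1709.2325 * 4.0160 / 100 = 68.6428 kg


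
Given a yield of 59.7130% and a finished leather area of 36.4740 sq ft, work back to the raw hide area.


Formula: raw = finished * 100 / yield
Substituting: raw = 36.4740 * 100 / 59.7130
Result: 61.0822 sq ft


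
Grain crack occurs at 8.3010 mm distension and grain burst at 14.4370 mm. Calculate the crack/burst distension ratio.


Formula: Ratio = crack / burst
Substituting: Ratio = 8.3010 / 14.4370
Result: 0.5750


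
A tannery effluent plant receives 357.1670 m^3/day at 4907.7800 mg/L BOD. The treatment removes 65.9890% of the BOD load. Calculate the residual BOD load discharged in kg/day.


Load_in = volume * conc / 1000 = 357.1670 * 4907.7800 / 1000 = 1752.8971 kg/day
Removed = Load_in * eff / 100 = 1752.8971 * 65.9890 / 100 = 1156.7192 kg/day
Load_out = Load_in - Removed = 1752.8971 - 1156.7192 = 596.1778 kg/day


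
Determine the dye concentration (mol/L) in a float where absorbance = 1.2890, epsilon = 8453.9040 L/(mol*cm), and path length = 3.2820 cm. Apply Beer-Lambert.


Formula: c = A / (epsilon * l)
Substituting: c = 1.2890 / (8453.9040 * 3.2820)
Result: 4.6458e-05 mol/L


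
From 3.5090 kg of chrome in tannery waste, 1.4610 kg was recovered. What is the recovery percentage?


Formula: Recovery = recovered / input * 100
Substituting: Recovery = 1.4610 / 3.5090 * 100
Result: 41.6358 %


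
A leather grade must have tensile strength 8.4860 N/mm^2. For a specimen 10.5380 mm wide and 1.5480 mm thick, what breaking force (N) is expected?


Formula: F = TS * w * t
Substituting: F = 8.4860 * 10.5380 * 1.5480
Result: 138.4306 N


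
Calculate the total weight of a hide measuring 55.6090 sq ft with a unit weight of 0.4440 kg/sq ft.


Formula: Weight = area * weight_per_sqft
Substituting: Weight = 55.6090 * 0.4440
Result: 24.6904 kg


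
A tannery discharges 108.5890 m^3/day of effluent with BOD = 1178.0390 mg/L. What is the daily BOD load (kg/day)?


Formula: BOD_load = volume * conc / 1000
Substituting: BOD_load = 108.5890 * 1178.0390 / 1000
Result: 127.9221 kg/day


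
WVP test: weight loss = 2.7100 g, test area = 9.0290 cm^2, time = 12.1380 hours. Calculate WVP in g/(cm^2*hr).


Formula: WVP = loss / (area * time)
Substituting: WVP = 2.7100 / (9.0290 * 12.1380)
Result: 0.0247276 g/(cm^2*hr)


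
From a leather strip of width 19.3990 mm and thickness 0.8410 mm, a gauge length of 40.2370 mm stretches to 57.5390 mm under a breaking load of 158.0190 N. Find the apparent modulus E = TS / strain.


TS = F / (w * t) = 158.0190 / (19.3990 * 0.8410) = 9.6858 N/mm^2
strain = (Lf - L0) / L0 = (57.5390 - 40.2370) / 40.2370 = 0.4300
E = TS / strain = 9.6858 / 0.4300 = 22.5249 N/mm^2


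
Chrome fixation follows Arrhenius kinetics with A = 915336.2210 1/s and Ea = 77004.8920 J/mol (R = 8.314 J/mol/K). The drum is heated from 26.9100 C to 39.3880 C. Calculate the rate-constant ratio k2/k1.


T1 = 26.9100 + 273.15 = 300.0600 K; T2 = 39.3880 + 273.15 = 312.5380 K
k1 = A * exp(-Ea/(R*T1)) = 915336.2210 * exp(-77004.8920/(8.314*300.0600)) = 3.5978e-08 1/s
k2 = A * exp(-Ea/(R*T2)) = 915336.2210 * exp(-77004.8920/(8.314*312.5380)) = 1.2338e-07 1/s
k2/k1 = 1.2338e-07 / 3.5978e-08 = 3.4294


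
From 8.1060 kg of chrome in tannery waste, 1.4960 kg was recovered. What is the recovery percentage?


Formula: Recovery = recovered / input * 100
Substituting: Recovery = 1.4960 / 8.1060 * 100
Result: 18.4555 %


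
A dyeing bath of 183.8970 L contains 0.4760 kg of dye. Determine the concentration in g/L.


Formula: Conc = dye_mass(kg) / volume(L) * 1000
Substituting: Conc = 0.4760 / 183.8970 * 1000
Result: 2.5884 g/L


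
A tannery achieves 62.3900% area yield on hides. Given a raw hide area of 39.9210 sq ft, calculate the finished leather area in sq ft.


Formula: finished = raw * yield / 100
Substituting: finished = 39.9210 * 62.3900 / 100
Result: 24.9067 sq ft


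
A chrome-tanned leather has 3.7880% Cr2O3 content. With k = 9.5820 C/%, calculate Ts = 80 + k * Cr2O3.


Formula: Ts = 80 + k * Cr2O3
Substituting: Ts = 80 + 9.5820 * 3.7880
Result: 116.2966 C


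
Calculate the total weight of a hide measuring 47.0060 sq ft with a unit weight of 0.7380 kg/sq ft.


Formula: Weight = area * weight_per_sqft
Substituting: Weight = 47.0060 * 0.7380
Result: 34.6904 kg


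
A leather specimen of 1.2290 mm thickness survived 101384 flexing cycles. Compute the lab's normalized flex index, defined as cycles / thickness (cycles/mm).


Formula: Index = cycles / thickness
Substituting: Index = 101384 / 1.2290
Result: 82493.0838 cycles/mm


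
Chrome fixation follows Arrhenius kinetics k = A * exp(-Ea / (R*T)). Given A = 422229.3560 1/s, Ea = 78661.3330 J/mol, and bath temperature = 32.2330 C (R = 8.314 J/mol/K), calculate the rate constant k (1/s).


T_K = T_C + 273.15 = 32.2330 + 273.15 = 305.3830 K
exponent = -Ea / (R * T_K) = -78661.3330 / (8.314 * 305.3830) = -30.9818
k = A * exp(exponent) = 422229.3560 * exp(-30.9818) = 1.4802e-08 1/s


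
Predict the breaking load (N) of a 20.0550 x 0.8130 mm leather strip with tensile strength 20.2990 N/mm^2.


Formula: F = TS * w * t
Substituting: F = 20.2990 * 20.0550 * 0.8130
Result: 330.9694 N


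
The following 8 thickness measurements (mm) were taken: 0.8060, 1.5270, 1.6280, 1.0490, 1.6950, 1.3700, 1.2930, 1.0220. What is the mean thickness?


Formula: Average = sum / n
Substituting: Average = 10.3900 / 8
Result: 1.2988 mm


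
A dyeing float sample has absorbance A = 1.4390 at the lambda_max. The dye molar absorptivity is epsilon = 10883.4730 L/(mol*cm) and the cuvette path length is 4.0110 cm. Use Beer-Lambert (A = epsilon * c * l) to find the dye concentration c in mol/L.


Formula: c = A / (epsilon * l)
Substituting: c = 1.4390 / (10883.4730 * 4.0110)
Result: 3.2964e-05 mol/L


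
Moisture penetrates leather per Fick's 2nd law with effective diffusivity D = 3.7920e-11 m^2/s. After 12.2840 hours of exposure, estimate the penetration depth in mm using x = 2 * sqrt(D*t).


t = 12.2840 hr * 3600 = 44222.4000 s
D * t = 3.7920e-11 * 44222.4000 = 1.6769e-06
x = 2 * sqrt(D*t) = 2 * sqrt(1.6769e-06) = 0.00258991 m = 2.5899 mm


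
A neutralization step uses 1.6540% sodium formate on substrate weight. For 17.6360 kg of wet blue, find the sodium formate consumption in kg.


Formula: Neutralizer = substrate * pct / 100
Substituting: Neutralizer = 17.6360 * 1.6540 / 100
Result: 0.2917 kg


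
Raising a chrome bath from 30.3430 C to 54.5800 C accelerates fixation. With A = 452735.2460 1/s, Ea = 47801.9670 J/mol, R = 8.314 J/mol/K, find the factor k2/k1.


T1 = 30.3430 + 273.15 = 303.4930 K; T2 = 54.5800 + 273.15 = 327.7300 K
k1 = A * exp(-Ea/(R*T1)) = 452735.2460 * exp(-47801.9670/(8.314*303.4930)) = 0.00268089 1/s
k2 = A * exp(-Ea/(R*T2)) = 452735.2460 * exp(-47801.9670/(8.314*327.7300)) = 0.0108828 1/s
k2/k1 = 0.0108828 / 0.00268089 = 4.0594


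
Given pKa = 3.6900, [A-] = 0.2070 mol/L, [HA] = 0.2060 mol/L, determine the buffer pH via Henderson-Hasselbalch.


ratio = [A-] / [HA] = 0.2070 / 0.2060 = 1.0049
log10(ratio) = 0.00210313
pH = pKa + log10(ratio) = 3.6900 + 0.00210313 = 3.6921


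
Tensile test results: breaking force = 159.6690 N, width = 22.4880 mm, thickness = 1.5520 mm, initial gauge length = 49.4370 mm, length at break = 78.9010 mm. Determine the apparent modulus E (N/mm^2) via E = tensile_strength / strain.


TS = F / (w * t) = 159.6690 / (22.4880 * 1.5520) = 4.5749 N/mm^2
strain = (Lf - L0) / L0 = (78.9010 - 49.4370) / 49.4370 = 0.5960
E = TS / strain = 4.5749 / 0.5960 = 7.6761 N/mm^2


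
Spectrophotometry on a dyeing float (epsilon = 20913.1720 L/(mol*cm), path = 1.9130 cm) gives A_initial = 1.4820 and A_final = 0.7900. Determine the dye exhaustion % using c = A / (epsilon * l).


c_initial = A_i / (epsilon * l) = 1.4820 / (20913.1720 * 1.9130) = 3.7044e-05 mol/L
c_final = A_f / (epsilon * l) = 0.7900 / (20913.1720 * 1.9130) = 1.9747e-05 mol/L
Exhaustion = (c_initial - c_final) / c_initial * 100 = (3.7044e-05 - 1.9747e-05) / 3.7044e-05 * 100 = 46.6937 %


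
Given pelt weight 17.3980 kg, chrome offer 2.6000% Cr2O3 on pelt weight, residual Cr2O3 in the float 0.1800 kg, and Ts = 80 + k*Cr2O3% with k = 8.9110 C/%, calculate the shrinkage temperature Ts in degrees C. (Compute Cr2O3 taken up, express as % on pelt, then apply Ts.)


Offered = pelt * offer_pct / 100 = 17.3980 * 2.6000 / 100 = 0.4523 kg
Uptake = offered - residual = 0.4523 - 0.1800 = 0.2723 kg
Cr2O3% on pelt = uptake / pelt * 100 = 0.2723 / 17.3980 * 100 = 1.5654 %
Ts = 80 + k * Cr2O3% = 80 + 8.9110 * 1.5654 = 93.9493 C


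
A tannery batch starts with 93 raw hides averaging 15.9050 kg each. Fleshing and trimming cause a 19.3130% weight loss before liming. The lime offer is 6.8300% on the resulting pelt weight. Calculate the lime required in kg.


Total_raw = N * avg_wt = 93 * 15.9050 = 1479.1650 kg
Substrate = Total_raw * (1 - loss/100) = 1479.1650 * (1 - 19.3130/100) = 1193.4939 kg
Lime = Substrate * pct / 100 = 1193.4939 * 6.8300 / 100 = 81.5156 kg


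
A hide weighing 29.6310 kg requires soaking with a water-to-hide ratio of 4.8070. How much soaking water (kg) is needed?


Formula: Water = hide_weight * ratio
Substituting: Water = 29.6310 * 4.8070
Result: 142.4362 kg


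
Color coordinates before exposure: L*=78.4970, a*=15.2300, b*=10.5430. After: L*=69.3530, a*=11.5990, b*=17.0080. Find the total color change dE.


dL = -9.1440, da = -3.6310, db = 6.4650
dE = sqrt((-9.1440)^2 + (-3.6310)^2 + 6.4650^2) = 11.7726


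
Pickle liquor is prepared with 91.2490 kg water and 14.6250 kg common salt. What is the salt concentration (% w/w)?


Formula: Conc = salt / (water + salt) * 100
Substituting: Conc = 14.6250 / (91.2490 + 14.6250) * 100
Result: 13.8136 %


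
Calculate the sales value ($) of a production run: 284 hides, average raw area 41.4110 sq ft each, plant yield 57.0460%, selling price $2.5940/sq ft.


Raw_total = N * avg_area = 284 * 41.4110 = 11760.7240 sq ft
Finished = Raw_total * yield / 100 = 11760.7240 * 57.0460 / 100 = 6709.0226 sq ft
Value = Finished * price = 6709.0226 * 2.5940 = 17403.2047 $


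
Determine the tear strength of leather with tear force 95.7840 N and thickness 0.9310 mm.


Formula: Tear strength = force / thickness
Substituting: Tear strength = 95.7840 / 0.9310
Result: 102.8829 N/mm


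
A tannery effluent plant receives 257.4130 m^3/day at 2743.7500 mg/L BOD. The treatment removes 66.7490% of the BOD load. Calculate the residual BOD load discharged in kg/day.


Load_in = volume * conc / 1000 = 257.4130 * 2743.7500 / 1000 = 706.2769 kg/day
Removed = Load_in * eff / 100 = 706.2769 * 66.7490 / 100 = 471.4328 kg/day
Load_out = Load_in - Removed = 706.2769 - 471.4328 = 234.8441 kg/day


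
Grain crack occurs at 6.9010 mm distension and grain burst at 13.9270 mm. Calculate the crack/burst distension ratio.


Formula: Ratio = crack / burst
Substituting: Ratio = 6.9010 / 13.9270
Result: 0.4955


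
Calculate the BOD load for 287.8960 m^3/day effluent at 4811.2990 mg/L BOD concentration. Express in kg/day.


Formula: BOD_load = volume * conc / 1000
Substituting: BOD_load = 287.8960 * 4811.2990 / 1000
Result: 1385.1537 kg/day


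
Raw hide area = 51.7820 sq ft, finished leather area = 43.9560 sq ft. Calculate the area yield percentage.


Formula: Yield = finished / raw * 100
Substituting: Yield = 43.9560 / 51.7820 * 100
Result: 84.8866 %


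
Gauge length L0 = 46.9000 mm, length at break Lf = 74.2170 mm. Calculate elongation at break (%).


Formula: Elongation = (Lf - L0) / L0 * 100
Substituting: Elongation = (74.2170 - 46.9000) / 46.9000 * 100
Result: 58.2452 %


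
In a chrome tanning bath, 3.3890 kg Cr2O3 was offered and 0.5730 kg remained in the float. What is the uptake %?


Formula: Uptake = (offered - residual) / offered * 100
Substituting: Uptake = (3.3890 - 0.5730) / 3.3890 * 100
Result: 83.0924 %


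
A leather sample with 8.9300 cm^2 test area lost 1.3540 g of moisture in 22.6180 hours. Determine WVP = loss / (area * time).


Formula: WVP = loss / (area * time)
Substituting: WVP = 1.3540 / (8.9300 * 22.6180)
Result: 0.00670368 g/(cm^2*hr)


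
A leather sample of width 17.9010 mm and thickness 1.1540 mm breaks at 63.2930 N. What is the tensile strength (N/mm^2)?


Formula: TS = force / (width * thickness)
Substituting: TS = 63.2930 / (17.9010 * 1.1540)
Result: 3.0639 N/mm^2


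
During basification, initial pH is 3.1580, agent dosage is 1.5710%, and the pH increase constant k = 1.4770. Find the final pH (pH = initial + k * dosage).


Formula: pH_final = pH_initial + k * base_pct
Substituting: pH_final = 3.1580 + 1.4770 * 1.5710
Result: 5.4784


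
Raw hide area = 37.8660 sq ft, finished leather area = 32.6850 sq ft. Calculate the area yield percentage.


Formula: Yield = finished / raw * 100
Substituting: Yield = 32.6850 / 37.8660 * 100
Result: 86.3175 %


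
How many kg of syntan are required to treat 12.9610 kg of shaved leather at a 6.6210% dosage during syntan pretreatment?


Formula: Syntan = substrate * pct / 100
Substituting: Syntan = 12.9610 * 6.6210 / 100
Result: 0.8581 kg


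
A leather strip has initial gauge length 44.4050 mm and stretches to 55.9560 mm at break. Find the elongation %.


Formula: Elongation = (Lf - L0) / L0 * 100
Substituting: Elongation = (55.9560 - 44.4050) / 44.4050 * 100
Result: 26.0128 %


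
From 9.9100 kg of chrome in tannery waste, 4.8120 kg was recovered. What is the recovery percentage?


Formula: Recovery = recovered / input * 100
Substituting: Recovery = 4.8120 / 9.9100 * 100
Result: 48.5570 %


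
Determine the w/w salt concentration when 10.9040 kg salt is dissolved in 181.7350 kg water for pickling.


Formula: Conc = salt / (water + salt) * 100
Substituting: Conc = 10.9040 / (181.7350 + 10.9040) * 100
Result: 5.6603 %


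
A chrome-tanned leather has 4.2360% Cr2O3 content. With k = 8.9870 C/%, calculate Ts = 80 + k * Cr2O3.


Formula: Ts = 80 + k * Cr2O3
Substituting: Ts = 80 + 8.9870 * 4.2360
Result: 118.0689 C


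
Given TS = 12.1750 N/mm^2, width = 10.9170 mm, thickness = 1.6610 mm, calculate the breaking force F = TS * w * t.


Formula: F = TS * w * t
Substituting: F = 12.1750 * 10.9170 * 1.6610
Result: 220.7709 N


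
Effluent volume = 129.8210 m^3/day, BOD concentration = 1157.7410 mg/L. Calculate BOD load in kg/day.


Formula: BOD_load = volume * conc / 1000
Substituting: BOD_load = 129.8210 * 1157.7410 / 1000
Result: 150.2991 kg/day


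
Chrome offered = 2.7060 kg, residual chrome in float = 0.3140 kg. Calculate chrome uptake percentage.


Formula: Uptake = (offered - residual) / offered * 100
Substituting: Uptake = (2.7060 - 0.3140) / 2.7060 * 100
Result: 88.3962 %


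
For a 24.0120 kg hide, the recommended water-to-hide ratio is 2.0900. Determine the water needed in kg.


Formula: Water = hide_weight * ratio
Substituting: Water = 24.0120 * 2.0900
Result: 50.1851 kg


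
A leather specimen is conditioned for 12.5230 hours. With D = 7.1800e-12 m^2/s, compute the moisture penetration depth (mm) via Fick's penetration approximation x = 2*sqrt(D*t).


t = 12.5230 hr * 3600 = 45082.8000 s
D * t = 7.1800e-12 * 45082.8000 = 3.2369e-07
x = 2 * sqrt(D*t) = 2 * sqrt(3.2369e-07) = 0.00113788 m = 1.1379 mm


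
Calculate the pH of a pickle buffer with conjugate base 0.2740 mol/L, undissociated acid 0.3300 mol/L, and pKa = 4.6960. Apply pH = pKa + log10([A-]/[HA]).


ratio = [A-] / [HA] = 0.2740 / 0.3300 = 0.8303
log10(ratio) = -0.0807634
pH = pKa + log10(ratio) = 4.6960 - 0.0807634 = 4.6152


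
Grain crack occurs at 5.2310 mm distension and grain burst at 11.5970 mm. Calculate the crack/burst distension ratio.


Formula: Ratio = crack / burst
Substituting: Ratio = 5.2310 / 11.5970
Result: 0.4511


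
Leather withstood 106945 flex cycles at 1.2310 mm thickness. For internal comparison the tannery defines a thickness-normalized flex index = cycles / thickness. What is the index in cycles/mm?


Formula: Index = cycles / thickness
Substituting: Index = 106945 / 1.2310
Result: 86876.5232 cycles/mm


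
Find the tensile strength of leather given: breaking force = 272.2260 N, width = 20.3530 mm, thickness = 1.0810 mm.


Formula: TS = force / (width * thickness)
Substituting: TS = 272.2260 / (20.3530 * 1.0810)
Result: 12.3730 N/mm^2


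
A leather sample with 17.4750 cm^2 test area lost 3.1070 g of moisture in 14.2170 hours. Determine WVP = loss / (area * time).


Formula: WVP = loss / (area * time)
Substituting: WVP = 3.1070 / (17.4750 * 14.2170)
Result: 0.0125059 g/(cm^2*hr)


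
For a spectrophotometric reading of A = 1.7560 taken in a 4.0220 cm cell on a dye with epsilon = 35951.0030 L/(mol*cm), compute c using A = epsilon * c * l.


Formula: c = A / (epsilon * l)
Substituting: c = 1.7560 / (35951.0030 * 4.0220)
Result: 1.2144e-05 mol/L


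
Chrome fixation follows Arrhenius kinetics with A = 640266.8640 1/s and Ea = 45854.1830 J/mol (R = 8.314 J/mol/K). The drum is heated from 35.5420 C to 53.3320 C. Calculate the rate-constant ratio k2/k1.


T1 = 35.5420 + 273.15 = 308.6920 K; T2 = 53.3320 + 273.15 = 326.4820 K
k1 = A * exp(-Ea/(R*T1)) = 640266.8640 * exp(-45854.1830/(8.314*308.6920)) = 0.0111421 1/s
k2 = A * exp(-Ea/(R*T2)) = 640266.8640 * exp(-45854.1830/(8.314*326.4820)) = 0.0294968 1/s
k2/k1 = 0.0294968 / 0.0111421 = 2.6473


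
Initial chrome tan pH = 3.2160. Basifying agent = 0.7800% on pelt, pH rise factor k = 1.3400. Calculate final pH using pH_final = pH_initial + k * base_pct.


Formula: pH_final = pH_initial + k * base_pct
Substituting: pH_final = 3.2160 + 1.3400 * 0.7800
Result: 4.2612


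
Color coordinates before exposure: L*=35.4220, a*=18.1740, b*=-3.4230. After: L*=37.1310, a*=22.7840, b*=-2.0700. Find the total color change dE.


dL = 1.7090, da = 4.6100, db = 1.3530
dE = sqrt(1.7090^2 + 4.6100^2 + 1.3530^2) = 5.0994


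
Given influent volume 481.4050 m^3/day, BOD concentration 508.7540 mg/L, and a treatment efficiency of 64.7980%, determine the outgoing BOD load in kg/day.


Load_in = volume * conc / 1000 = 481.4050 * 508.7540 / 1000 = 244.9167 kg/day
Removed = Load_in * eff / 100 = 244.9167 * 64.7980 / 100 = 158.7011 kg/day
Load_out = Load_in - Removed = 244.9167 - 158.7011 = 86.2156 kg/day


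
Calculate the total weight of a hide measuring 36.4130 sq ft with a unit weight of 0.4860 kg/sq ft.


Formula: Weight = area * weight_per_sqft
Substituting: Weight = 36.4130 * 0.4860
Result: 17.6967 kg


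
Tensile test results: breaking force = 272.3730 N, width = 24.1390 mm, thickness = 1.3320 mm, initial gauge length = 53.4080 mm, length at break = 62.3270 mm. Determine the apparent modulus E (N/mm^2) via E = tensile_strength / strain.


TS = F / (w * t) = 272.3730 / (24.1390 * 1.3320) = 8.4711 N/mm^2
strain = (Lf - L0) / L0 = (62.3270 - 53.4080) / 53.4080 = 0.1670
E = TS / strain = 8.4711 / 0.1670 = 50.7260 N/mm^2


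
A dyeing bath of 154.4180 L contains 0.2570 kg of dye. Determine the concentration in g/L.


Formula: Conc = dye_mass(kg) / volume(L) * 1000
Substituting: Conc = 0.2570 / 154.4180 * 1000
Result: 1.6643 g/L


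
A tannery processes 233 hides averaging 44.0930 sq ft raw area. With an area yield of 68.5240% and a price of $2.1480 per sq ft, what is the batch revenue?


Raw_total = N * avg_area = 233 * 44.0930 = 10273.6690 sq ft
Finished = Raw_total * yield / 100 = 10273.6690 * 68.5240 / 100 = 7039.9289 sq ft
Value = Finished * price = 7039.9289 * 2.1480 = 15121.7674 $


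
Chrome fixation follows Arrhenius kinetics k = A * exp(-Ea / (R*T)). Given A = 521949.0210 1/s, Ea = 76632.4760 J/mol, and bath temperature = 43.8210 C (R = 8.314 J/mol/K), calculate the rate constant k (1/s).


T_K = T_C + 273.15 = 43.8210 + 273.15 = 316.9710 K
exponent = -Ea / (R * T_K) = -76632.4760 / (8.314 * 316.9710) = -29.0793
k = A * exp(exponent) = 521949.0210 * exp(-29.0793) = 1.2265e-07 1/s


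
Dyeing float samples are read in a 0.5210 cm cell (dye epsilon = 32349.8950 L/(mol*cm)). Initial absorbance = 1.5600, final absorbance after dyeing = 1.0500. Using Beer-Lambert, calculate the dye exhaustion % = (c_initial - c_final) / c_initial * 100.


c_initial = A_i / (epsilon * l) = 1.5600 / (32349.8950 * 0.5210) = 9.2558e-05 mol/L
c_final = A_f / (epsilon * l) = 1.0500 / (32349.8950 * 0.5210) = 6.2299e-05 mol/L
Exhaustion = (c_initial - c_final) / c_initial * 100 = (9.2558e-05 - 6.2299e-05) / 9.2558e-05 * 100 = 32.6923 %


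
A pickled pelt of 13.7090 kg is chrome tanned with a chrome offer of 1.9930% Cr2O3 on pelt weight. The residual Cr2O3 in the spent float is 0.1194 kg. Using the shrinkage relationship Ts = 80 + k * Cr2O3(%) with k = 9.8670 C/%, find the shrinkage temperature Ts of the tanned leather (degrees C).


Offered = pelt * offer_pct / 100 = 13.7090 * 1.9930 / 100 = 0.2732 kg
Uptake = offered - residual = 0.2732 - 0.1194 = 0.1538 kg
Cr2O3% on pelt = uptake / pelt * 100 = 0.1538 / 13.7090 * 100 = 1.1220 %
Ts = 80 + k * Cr2O3% = 80 + 9.8670 * 1.1220 = 91.0712 C


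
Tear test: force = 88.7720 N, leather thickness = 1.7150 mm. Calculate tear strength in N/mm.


Formula: Tear strength = force / thickness
Substituting: Tear strength = 88.7720 / 1.7150
Result: 51.7621 N/mm


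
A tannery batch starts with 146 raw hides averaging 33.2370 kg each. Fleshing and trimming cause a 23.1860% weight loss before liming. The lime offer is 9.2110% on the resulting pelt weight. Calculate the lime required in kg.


Total_raw = N * avg_wt = 146 * 33.2370 = 4852.6020 kg
Substrate = Total_raw * (1 - loss/100) = 4852.6020 * (1 - 23.1860/100) = 3727.4777 kg
Lime = Substrate * pct / 100 = 3727.4777 * 9.2110 / 100 = 343.3380 kg


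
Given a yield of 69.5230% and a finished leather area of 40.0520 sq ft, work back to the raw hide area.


Formula: raw = finished * 100 / yield
Substituting: raw = 40.0520 * 100 / 69.5230
Result: 57.6097 sq ft


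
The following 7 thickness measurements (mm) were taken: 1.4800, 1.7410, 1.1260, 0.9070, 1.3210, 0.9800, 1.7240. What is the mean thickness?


Formula: Average = sum / n
Substituting: Average = 9.2790 / 7
Result: 1.3256 mm


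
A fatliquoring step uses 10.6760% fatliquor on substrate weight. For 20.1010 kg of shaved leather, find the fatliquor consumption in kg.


Formula: Fat = substrate * pct / 100
Substituting: Fat = 20.1010 * 10.6760 / 100
Result: 2.1460 kg


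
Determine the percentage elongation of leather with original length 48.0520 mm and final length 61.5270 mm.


Formula: Elongation = (Lf - L0) / L0 * 100
Substituting: Elongation = (61.5270 - 48.0520) / 48.0520 * 100
Result: 28.0425 %


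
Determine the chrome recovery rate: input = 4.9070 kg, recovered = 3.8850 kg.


Formula: Recovery = recovered / input * 100
Substituting: Recovery = 3.8850 / 4.9070 * 100
Result: 79.1726 %


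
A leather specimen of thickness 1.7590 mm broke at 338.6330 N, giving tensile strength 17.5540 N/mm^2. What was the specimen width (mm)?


Formula: w = F / (TS * t)
Substituting: w = 338.6330 / (17.5540 * 1.7590)
Result: 10.9670 mm


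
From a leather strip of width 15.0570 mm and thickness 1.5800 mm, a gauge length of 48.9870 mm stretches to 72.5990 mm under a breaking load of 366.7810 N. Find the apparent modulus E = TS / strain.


TS = F / (w * t) = 366.7810 / (15.0570 * 1.5800) = 15.4174 N/mm^2
strain = (Lf - L0) / L0 = (72.5990 - 48.9870) / 48.9870 = 0.4820
E = TS / strain = 15.4174 / 0.4820 = 31.9860 N/mm^2


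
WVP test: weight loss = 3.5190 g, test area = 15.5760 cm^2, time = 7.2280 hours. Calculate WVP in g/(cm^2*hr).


Formula: WVP = loss / (area * time)
Substituting: WVP = 3.5190 / (15.5760 * 7.2280)
Result: 0.0312568 g/(cm^2*hr)


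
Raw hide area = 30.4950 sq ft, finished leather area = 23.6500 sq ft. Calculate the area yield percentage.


Formula: Yield = finished / raw * 100
Substituting: Yield = 23.6500 / 30.4950 * 100
Result: 77.5537 %


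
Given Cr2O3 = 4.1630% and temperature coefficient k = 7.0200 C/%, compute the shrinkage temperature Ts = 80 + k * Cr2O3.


Formula: Ts = 80 + k * Cr2O3
Substituting: Ts = 80 + 7.0200 * 4.1630
Result: 109.2243 C


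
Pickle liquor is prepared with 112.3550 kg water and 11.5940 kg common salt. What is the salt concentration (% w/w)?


Formula: Conc = salt / (water + salt) * 100
Substituting: Conc = 11.5940 / (112.3550 + 11.5940) * 100
Result: 9.3538 %


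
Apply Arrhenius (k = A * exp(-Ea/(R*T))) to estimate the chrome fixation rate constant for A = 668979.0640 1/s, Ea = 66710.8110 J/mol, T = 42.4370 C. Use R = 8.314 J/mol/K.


T_K = T_C + 273.15 = 42.4370 + 273.15 = 315.5870 K
exponent = -Ea / (R * T_K) = -66710.8110 / (8.314 * 315.5870) = -25.4254
k = A * exp(exponent) = 668979.0640 * exp(-25.4254) = 6.0718e-06 1/s


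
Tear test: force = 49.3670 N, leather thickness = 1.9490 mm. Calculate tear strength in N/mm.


Formula: Tear strength = force / thickness
Substituting: Tear strength = 49.3670 / 1.9490
Result: 25.3294 N/mm


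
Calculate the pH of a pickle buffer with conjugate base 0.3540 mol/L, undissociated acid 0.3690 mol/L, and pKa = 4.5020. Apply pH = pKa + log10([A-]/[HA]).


ratio = [A-] / [HA] = 0.3540 / 0.3690 = 0.9593
log10(ratio) = -0.0180231
pH = pKa + log10(ratio) = 4.5020 - 0.0180231 = 4.4840


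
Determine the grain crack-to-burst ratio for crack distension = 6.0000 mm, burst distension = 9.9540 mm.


Formula: Ratio = crack / burst
Substituting: Ratio = 6.0000 / 9.9540
Result: 0.6028


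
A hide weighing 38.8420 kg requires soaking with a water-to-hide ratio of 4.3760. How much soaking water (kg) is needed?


Formula: Water = hide_weight * ratio
Substituting: Water = 38.8420 * 4.3760
Result: 169.9726 kg


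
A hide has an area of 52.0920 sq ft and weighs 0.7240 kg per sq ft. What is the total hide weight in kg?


Formula: Weight = area * weight_per_sqft
Substituting: Weight = 52.0920 * 0.7240
Result: 37.7146 kg


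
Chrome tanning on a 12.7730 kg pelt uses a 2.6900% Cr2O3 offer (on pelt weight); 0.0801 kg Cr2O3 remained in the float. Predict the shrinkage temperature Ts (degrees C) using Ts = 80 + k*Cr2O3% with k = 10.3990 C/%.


Offered = pelt * offer_pct / 100 = 12.7730 * 2.6900 / 100 = 0.3436 kg
Uptake = offered - residual = 0.3436 - 0.0801 = 0.2635 kg
Cr2O3% on pelt = uptake / pelt * 100 = 0.2635 / 12.7730 * 100 = 2.0629 %
Ts = 80 + k * Cr2O3% = 80 + 10.3990 * 2.0629 = 101.4521 C


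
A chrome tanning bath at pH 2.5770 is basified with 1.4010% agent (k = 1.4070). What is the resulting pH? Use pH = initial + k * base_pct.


Formula: pH_final = pH_initial + k * base_pct
Substituting: pH_final = 2.5770 + 1.4070 * 1.4010
Result: 4.5482


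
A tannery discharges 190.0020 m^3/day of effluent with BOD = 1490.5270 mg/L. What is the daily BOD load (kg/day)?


Formula: BOD_load = volume * conc / 1000
Substituting: BOD_load = 190.0020 * 1490.5270 / 1000
Result: 283.2031 kg/day


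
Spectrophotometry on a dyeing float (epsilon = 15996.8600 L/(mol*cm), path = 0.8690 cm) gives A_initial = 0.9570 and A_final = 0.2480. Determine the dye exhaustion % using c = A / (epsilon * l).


c_initial = A_i / (epsilon * l) = 0.9570 / (15996.8600 * 0.8690) = 6.8843e-05 mol/L
c_final = A_f / (epsilon * l) = 0.2480 / (15996.8600 * 0.8690) = 1.7840e-05 mol/L
Exhaustion = (c_initial - c_final) / c_initial * 100 = (6.8843e-05 - 1.7840e-05) / 6.8843e-05 * 100 = 74.0857 %


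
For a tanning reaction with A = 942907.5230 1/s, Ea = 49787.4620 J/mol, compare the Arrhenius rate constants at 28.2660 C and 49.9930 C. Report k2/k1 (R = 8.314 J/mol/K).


T1 = 28.2660 + 273.15 = 301.4160 K; T2 = 49.9930 + 273.15 = 323.1430 K
k1 = A * exp(-Ea/(R*T1)) = 942907.5230 * exp(-49787.4620/(8.314*301.4160)) = 0.00221878 1/s
k2 = A * exp(-Ea/(R*T2)) = 942907.5230 * exp(-49787.4620/(8.314*323.1430)) = 0.0084383 1/s
k2/k1 = 0.0084383 / 0.00221878 = 3.8031


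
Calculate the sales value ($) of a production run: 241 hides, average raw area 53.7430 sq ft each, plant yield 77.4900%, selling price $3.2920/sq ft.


Raw_total = N * avg_area = 241 * 53.7430 = 12952.0630 sq ft
Finished = Raw_total * yield / 100 = 12952.0630 * 77.4900 / 100 = 10036.5536 sq ft
Value = Finished * price = 10036.5536 * 3.2920 = 33040.3345 $


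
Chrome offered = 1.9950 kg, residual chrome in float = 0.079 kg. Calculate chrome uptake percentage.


Formula: Uptake = (offered - residual) / offered * 100
Substituting: Uptake = (1.9950 - 0.079) / 1.9950 * 100
Result: 96.0401 %


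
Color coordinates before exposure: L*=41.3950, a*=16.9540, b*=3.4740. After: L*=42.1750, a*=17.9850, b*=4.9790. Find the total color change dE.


dL = 0.7800, da = 1.0310, db = 1.5050
dE = sqrt(0.7800^2 + 1.0310^2 + 1.5050^2) = 1.9840


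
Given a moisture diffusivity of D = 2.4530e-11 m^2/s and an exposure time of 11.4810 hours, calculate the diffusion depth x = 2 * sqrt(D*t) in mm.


t = 11.4810 hr * 3600 = 41331.6000 s
D * t = 2.4530e-11 * 41331.6000 = 1.0139e-06
x = 2 * sqrt(D*t) = 2 * sqrt(1.0139e-06) = 0.00201382 m = 2.0138 mm


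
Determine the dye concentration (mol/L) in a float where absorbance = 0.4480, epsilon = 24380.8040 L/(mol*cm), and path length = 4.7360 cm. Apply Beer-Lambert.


Formula: c = A / (epsilon * l)
Substituting: c = 0.4480 / (24380.8040 * 4.7360)
Result: 3.8799e-06 mol/L
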